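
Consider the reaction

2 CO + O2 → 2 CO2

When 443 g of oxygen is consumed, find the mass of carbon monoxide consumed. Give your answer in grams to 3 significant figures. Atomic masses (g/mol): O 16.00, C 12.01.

776 g

M(O2) = 2(16.00) = 32.00 g/mol.
M(CO) = 12.01 + 16.00 = 28.01 g/mol.
n(O2) = 443.0 g / 32.00 g/mol = 13.84 mol.
From the equation the O2:CO mole ratio is 1:2, so n(CO) = 13.84 × 2/1 = 27.69 mol.
Mass of CO = 27.69 mol × 28.01 g/mol = 775.5 g.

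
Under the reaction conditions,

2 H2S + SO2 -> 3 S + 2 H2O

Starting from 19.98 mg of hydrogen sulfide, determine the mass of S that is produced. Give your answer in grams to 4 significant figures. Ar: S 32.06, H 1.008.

0.02820 g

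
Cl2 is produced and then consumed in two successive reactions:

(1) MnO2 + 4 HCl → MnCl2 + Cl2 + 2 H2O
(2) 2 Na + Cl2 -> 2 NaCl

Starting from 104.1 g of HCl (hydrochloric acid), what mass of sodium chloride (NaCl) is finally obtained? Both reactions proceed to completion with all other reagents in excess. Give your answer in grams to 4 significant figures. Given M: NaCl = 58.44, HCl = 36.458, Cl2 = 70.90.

n(HCl) = 104.10 / 36.458 = 2.8553 mol.
Step 1 gives a 4:1 ratio of HCl to Cl2, so n(Cl2) = 0.71384 mol.
In step 2 the Cl2:NaCl ratio is 1:2, so n(NaCl) = 1.4277 mol.
Mass of NaCl = 1.4277 × 58.44 = 83.433 g.

83.43 g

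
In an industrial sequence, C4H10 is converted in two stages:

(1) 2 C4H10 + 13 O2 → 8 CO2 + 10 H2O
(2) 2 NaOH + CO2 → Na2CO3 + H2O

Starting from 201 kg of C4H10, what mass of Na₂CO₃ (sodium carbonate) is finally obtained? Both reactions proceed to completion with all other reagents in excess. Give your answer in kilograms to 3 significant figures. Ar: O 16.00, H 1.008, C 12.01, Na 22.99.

M(C4H10) = 4(12.01) + 10(1.008) = 58.12 g/mol.
M(Na2CO3) = 2(22.99) + 12.01 + 3(16.00) = 105.99 g/mol.
201 kg = 201000 g.
n(C4H10) = 201000 / 58.12 = 3458 mol.
Step 1 gives a 2:8 ratio of C4H10 to CO2, so n(CO2) = 13830 mol.
In step 2 the CO2:Na2CO3 ratio is 1:1, so n(Na2CO3) = 13830 mol.
Mass of Na2CO3 = 13830 × 105.99 = 1.466 × 10^6 g = 1470 kg.

1470 kg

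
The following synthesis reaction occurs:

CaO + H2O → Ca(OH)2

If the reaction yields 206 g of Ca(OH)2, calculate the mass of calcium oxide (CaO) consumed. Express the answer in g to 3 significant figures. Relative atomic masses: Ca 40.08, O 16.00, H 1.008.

M(Ca(OH)2) = 40.08 + 2(16.00) + 2(1.008) = 74.096 g/mol.
M(CaO) = 40.08 + 16.00 = 56.08 g/mol.
n(Ca(OH)2) = 206.0 g / 74.096 g/mol = 2.780 mol.
From the equation the Ca(OH)2:CaO mole ratio is 1:1, so n(CaO) = 2.780 × 1/1 = 2.780 mol.
Mass of CaO = 2.780 mol × 56.08 g/mol = 155.9 g.

156 g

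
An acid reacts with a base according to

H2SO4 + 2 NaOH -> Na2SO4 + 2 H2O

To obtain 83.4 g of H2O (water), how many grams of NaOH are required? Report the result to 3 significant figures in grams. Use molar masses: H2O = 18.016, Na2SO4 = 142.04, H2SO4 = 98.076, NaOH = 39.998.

n(H2O) = 83.40 g / 18.016 g/mol = 4.629 mol.
From the equation the H2O:NaOH mole ratio is 2:2, so n(NaOH) = 4.629 × 2/2 = 4.629 mol.
Mass of NaOH = 4.629 mol × 39.998 g/mol = 185.2 g.

185 g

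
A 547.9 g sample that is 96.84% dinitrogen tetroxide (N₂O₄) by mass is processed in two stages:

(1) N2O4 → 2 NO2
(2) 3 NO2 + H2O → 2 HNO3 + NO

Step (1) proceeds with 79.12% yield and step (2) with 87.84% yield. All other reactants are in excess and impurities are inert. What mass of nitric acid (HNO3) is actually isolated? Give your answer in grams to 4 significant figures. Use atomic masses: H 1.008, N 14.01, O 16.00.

Pure N2O4 = 547.9 × 0.9684 = 530.59 g.
M(N2O4) = 2(14.01) + 4(16.00) = 92.02 g/mol.
M(HNO3) = 1.008 + 14.01 + 3(16.00) = 63.018 g/mol.
n(N2O4) = 530.59 / 92.02 = 5.7660 mol.
Step 1 (N2O4:NO2 = 1:2): theoretical n(NO2) = 11.532 mol; at 79.12% yield, n(NO2) = 9.1241 mol.
Step 2 (NO2:HNO3 = 3:2): theoretical n(HNO3) = 6.0827 mol, so theoretical mass = 6.0827 × 63.018 = 383.32 g.
At 87.84% yield, actual mass of HNO3 = 383.32 × 0.8784 = 336.71 g.

336.7 g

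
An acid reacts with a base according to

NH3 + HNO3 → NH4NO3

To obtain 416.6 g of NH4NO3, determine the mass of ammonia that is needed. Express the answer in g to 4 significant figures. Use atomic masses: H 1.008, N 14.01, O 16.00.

88.65 g

M(NH4NO3) = 2(14.01) + 4(1.008) + 3(16.00) = 80.052 g/mol.
M(NH3) = 14.01 + 3(1.008) = 17.034 g/mol.
n(NH4NO3) = 416.60 g / 80.052 g/mol = 5.2041 mol.
From the equation the NH4NO3:NH3 mole ratio is 1:1, so n(NH3) = 5.2041 × 1/1 = 5.2041 mol.
Mass of NH3 = 5.2041 mol × 17.034 g/mol = 88.647 g.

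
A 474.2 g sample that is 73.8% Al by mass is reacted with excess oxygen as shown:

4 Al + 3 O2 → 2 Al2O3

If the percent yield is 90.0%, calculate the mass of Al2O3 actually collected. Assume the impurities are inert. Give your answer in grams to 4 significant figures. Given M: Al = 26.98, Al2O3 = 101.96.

595.1 g

Pure Al available = 474.2 g × 0.738 = 349.96 g.
n(Al) = 349.96 g / 26.98 g/mol = 12.971 mol.
From the equation the Al:Al2O3 mole ratio is 4:2, so n(Al2O3) = 12.971 × 2/4 = 6.4855 mol.
Mass of Al2O3 = 6.4855 mol × 101.96 g/mol = 661.27 g.
Actual mass collected = 661.27 g × 0.900 = 595.14 g.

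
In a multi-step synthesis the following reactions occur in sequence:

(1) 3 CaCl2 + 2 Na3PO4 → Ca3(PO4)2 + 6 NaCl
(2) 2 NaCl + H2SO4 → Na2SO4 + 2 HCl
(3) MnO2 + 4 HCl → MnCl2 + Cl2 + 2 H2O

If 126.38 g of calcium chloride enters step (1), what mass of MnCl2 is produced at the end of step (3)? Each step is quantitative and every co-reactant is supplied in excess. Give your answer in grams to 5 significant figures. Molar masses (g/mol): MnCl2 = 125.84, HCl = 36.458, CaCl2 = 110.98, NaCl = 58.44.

71.651 g

n(CaCl2) = 126.38 / 110.98 = 1.13876 mol.
Reaction (1): CaCl2→NaCl ratio 3:6 ⇒ n(NaCl) = 2.27753 mol.
Reaction (2): NaCl→HCl ratio 2:2 ⇒ n(HCl) = 2.27753 mol.
Reaction (3): HCl→MnCl2 ratio 4:1 ⇒ n(MnCl2) = 0.569382 mol.
Mass of MnCl2 = 0.569382 × 125.84 = 71.6510 g.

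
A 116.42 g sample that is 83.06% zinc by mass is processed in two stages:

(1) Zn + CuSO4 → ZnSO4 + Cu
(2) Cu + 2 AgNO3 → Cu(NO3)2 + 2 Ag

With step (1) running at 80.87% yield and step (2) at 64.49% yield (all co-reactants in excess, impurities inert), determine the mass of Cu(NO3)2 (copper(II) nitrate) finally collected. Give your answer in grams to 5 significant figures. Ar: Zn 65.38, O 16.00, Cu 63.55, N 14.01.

Pure Zn = 116.42 × 0.8306 = 96.6985 g.
M(Zn) = 65.38 g/mol.
M(Cu(NO3)2) = 63.55 + 2(14.01) + 6(16.00) = 187.57 g/mol.
n(Zn) = 96.6985 / 65.38 = 1.47902 mol.
Step 1 (Zn:Cu = 1:1): theoretical n(Cu) = 1.47902 mol; at 80.87% yield, n(Cu) = 1.19609 mol.
Step 2 (Cu:Cu(NO3)2 = 1:1): theoretical n(Cu(NO3)2) = 1.19609 mol, so theoretical mass = 1.19609 × 187.57 = 224.350 g.
At 64.49% yield, actual mass of Cu(NO3)2 = 224.350 × 0.6449 = 144.683 g.

144.68 g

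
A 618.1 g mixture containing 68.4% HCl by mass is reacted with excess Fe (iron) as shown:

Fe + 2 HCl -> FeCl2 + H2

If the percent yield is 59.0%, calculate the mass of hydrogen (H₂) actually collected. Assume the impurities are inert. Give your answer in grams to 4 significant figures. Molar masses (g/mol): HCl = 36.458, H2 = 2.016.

Pure HCl available = 618.1 g × 0.684 = 422.78 g.
n(HCl) = 422.78 g / 36.458 g/mol = 11.596 mol.
From the equation the HCl:H2 mole ratio is 2:1, so n(H2) = 11.596 × 1/2 = 5.7982 mol.
Mass of H2 = 5.7982 mol × 2.016 g/mol = 11.689 g.
Actual mass collected = 11.689 g × 0.590 = 6.8966 g.

6.897 g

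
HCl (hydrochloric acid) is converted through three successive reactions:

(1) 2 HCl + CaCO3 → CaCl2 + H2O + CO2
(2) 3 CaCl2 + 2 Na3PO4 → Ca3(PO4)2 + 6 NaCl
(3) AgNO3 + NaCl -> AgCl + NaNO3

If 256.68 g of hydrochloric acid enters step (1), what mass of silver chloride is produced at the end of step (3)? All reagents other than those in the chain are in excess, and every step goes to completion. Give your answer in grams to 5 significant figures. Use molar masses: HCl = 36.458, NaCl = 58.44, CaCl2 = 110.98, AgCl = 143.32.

n(HCl) = 256.68 / 36.458 = 7.04043 mol.
Reaction (1): HCl→CaCl2 ratio 2:1 ⇒ n(CaCl2) = 3.52022 mol.
Reaction (2): CaCl2→NaCl ratio 3:6 ⇒ n(NaCl) = 7.04043 mol.
Reaction (3): NaCl→AgCl ratio 1:1 ⇒ n(AgCl) = 7.04043 mol.
Mass of AgCl = 7.04043 × 143.32 = 1009.03 g.

1009.0 g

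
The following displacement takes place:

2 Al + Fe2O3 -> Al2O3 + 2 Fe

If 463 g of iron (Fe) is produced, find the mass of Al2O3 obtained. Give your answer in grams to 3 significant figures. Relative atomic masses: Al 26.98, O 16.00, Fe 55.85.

M(Fe) = 55.85 g/mol.
M(Al2O3) = 2(26.98) + 3(16.00) = 101.96 g/mol.
n(Fe) = 463.0 g / 55.85 g/mol = 8.290 mol.
From the equation the Fe:Al2O3 mole ratio is 2:1, so n(Al2O3) = 8.290 × 1/2 = 4.145 mol.
Mass of Al2O3 = 4.145 mol × 101.96 g/mol = 422.6 g.

423 g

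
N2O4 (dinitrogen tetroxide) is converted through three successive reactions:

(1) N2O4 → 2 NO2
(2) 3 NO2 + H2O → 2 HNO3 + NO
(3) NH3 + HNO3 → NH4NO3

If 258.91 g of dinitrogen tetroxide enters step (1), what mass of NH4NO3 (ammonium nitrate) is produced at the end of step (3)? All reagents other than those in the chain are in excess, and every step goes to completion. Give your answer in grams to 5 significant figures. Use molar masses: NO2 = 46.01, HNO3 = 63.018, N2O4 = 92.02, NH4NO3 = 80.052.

300.32 g

n(N2O4) = 258.91 / 92.02 = 2.81363 mol.
Reaction (1): N2O4→NO2 ratio 1:2 ⇒ n(NO2) = 5.62725 mol.
Reaction (2): NO2→HNO3 ratio 3:2 ⇒ n(HNO3) = 3.75150 mol.
Reaction (3): HNO3→NH4NO3 ratio 1:1 ⇒ n(NH4NO3) = 3.75150 mol.
Mass of NH4NO3 = 3.75150 × 80.052 = 300.315 g.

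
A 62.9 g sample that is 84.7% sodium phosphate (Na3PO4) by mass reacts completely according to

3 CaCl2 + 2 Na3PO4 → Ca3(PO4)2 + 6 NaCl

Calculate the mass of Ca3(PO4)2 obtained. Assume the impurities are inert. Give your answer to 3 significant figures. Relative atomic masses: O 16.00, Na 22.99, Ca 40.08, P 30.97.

50.4 g

Mass of pure Na3PO4 = 62.9 g × 0.847 = 53.28 g.
M(Na3PO4) = 3(22.99) + 30.97 + 4(16.00) = 163.94 g/mol.
M(Ca3(PO4)2) = 3(40.08) + 2(30.97) + 8(16.00) = 310.18 g/mol.
n(Na3PO4) = 53.28 g / 163.94 g/mol = 0.3250 mol.
From the equation the Na3PO4:Ca3(PO4)2 mole ratio is 2:1, so n(Ca3(PO4)2) = 0.3250 × 1/2 = 0.1625 mol.
Mass of Ca3(PO4)2 = 0.1625 mol × 310.18 g/mol = 50.40 g.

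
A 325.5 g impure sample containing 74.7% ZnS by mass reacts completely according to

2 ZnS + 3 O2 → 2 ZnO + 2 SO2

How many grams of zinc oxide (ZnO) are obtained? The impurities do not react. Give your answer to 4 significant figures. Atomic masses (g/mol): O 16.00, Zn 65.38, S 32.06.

Mass of pure ZnS = 325.5 g × 0.747 = 243.15 g.
M(ZnS) = 65.38 + 32.06 = 97.44 g/mol.
M(ZnO) = 65.38 + 16.00 = 81.38 g/mol.
n(ZnS) = 243.15 g / 97.44 g/mol = 2.4954 mol.
From the equation the ZnS:ZnO mole ratio is 2:2, so n(ZnO) = 2.4954 × 2/2 = 2.4954 mol.
Mass of ZnO = 2.4954 mol × 81.38 g/mol = 203.07 g.

203.1 g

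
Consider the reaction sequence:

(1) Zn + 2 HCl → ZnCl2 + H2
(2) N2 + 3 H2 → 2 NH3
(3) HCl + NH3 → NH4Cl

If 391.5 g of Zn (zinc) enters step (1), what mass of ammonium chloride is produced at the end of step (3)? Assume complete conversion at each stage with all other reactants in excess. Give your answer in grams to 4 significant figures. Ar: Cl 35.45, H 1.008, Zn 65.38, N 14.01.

213.5 g

M(Zn) = 65.38 g/mol.
M(NH4Cl) = 14.01 + 4(1.008) + 35.45 = 53.492 g/mol.
n(Zn) = 391.5 / 65.38 = 5.9881 mol.
Reaction (1): Zn→H2 ratio 1:1 ⇒ n(H2) = 5.9881 mol.
Reaction (2): H2→NH3 ratio 3:2 ⇒ n(NH3) = 3.9920 mol.
Reaction (3): NH3→NH4Cl ratio 1:1 ⇒ n(NH4Cl) = 3.9920 mol.
Mass of NH4Cl = 3.9920 × 53.492 = 213.54 g.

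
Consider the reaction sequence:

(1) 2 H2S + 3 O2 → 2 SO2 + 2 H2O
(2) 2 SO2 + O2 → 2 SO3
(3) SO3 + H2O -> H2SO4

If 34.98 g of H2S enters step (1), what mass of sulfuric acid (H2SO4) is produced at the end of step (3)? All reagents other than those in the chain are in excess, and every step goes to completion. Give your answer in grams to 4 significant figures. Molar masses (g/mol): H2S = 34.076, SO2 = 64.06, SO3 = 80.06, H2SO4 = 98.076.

100.7 g

n(H2S) = 34.98 / 34.076 = 1.0265 mol.
Reaction (1): H2S→SO2 ratio 2:2 ⇒ n(SO2) = 1.0265 mol.
Reaction (2): SO2→SO3 ratio 2:2 ⇒ n(SO3) = 1.0265 mol.
Reaction (3): SO3→H2SO4 ratio 1:1 ⇒ n(H2SO4) = 1.0265 mol.
Mass of H2SO4 = 1.0265 × 98.076 = 100.68 g.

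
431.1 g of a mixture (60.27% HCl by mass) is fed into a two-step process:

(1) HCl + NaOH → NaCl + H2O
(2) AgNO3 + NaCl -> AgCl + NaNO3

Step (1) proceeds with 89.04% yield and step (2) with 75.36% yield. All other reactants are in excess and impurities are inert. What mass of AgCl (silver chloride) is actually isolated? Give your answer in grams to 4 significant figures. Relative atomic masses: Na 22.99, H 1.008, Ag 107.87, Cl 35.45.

685.4 g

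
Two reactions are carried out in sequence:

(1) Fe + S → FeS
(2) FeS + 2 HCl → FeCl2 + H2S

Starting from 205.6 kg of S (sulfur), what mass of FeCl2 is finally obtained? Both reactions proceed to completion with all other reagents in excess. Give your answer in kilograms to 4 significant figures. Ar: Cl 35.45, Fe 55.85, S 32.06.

M(S) = 32.06 g/mol.
M(FeCl2) = 55.85 + 2(35.45) = 126.75 g/mol.
205.6 kg = 205600 g.
n(S) = 205600 / 32.06 = 6413.0 mol.
Step 1 gives a 1:1 ratio of S to FeS, so n(FeS) = 6413.0 mol.
In step 2 the FeS:FeCl2 ratio is 1:1, so n(FeCl2) = 6413.0 mol.
Mass of FeCl2 = 6413.0 × 126.75 = 812840 g = 812.8 kg.

812.8 kg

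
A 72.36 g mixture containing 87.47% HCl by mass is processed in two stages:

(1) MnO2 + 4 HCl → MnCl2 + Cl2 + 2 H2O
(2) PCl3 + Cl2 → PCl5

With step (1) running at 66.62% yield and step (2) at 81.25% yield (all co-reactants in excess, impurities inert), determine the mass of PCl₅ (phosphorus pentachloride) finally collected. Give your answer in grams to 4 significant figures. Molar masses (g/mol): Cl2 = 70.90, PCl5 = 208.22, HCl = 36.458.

48.92 g

Pure HCl = 72.36 × 0.8747 = 63.293 g.
n(HCl) = 63.293 / 36.458 = 1.7361 mol.
Step 1 (HCl:Cl2 = 4:1): theoretical n(Cl2) = 0.43402 mol; at 66.62% yield, n(Cl2) = 0.28914 mol.
Step 2 (Cl2:PCl5 = 1:1): theoretical n(PCl5) = 0.28914 mol, so theoretical mass = 0.28914 × 208.22 = 60.205 g.
At 81.25% yield, actual mass of PCl5 = 60.205 × 0.8125 = 48.916 g.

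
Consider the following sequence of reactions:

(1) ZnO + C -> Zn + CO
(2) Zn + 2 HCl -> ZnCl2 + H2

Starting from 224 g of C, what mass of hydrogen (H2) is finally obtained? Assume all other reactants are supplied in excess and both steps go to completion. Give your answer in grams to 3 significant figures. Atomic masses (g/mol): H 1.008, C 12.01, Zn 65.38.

M(C) = 12.01 g/mol.
M(H2) = 2(1.008) = 2.016 g/mol.
n(C) = 224.0 / 12.01 = 18.65 mol.
Step 1 gives a 1:1 ratio of C to Zn, so n(Zn) = 18.65 mol.
In step 2 the Zn:H2 ratio is 1:1, so n(H2) = 18.65 mol.
Mass of H2 = 18.65 × 2.016 = 37.60 g.

37.6 g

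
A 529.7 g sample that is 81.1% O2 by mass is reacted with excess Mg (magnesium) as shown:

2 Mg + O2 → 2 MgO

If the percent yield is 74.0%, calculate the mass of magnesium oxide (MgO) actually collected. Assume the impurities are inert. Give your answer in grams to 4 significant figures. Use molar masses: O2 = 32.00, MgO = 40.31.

800.9 g

Pure O2 available = 529.7 g × 0.811 = 429.59 g.
n(O2) = 429.59 g / 32.00 g/mol = 13.425 mol.
From the equation the O2:MgO mole ratio is 1:2, so n(MgO) = 13.425 × 2/1 = 26.849 mol.
Mass of MgO = 26.849 mol × 40.31 g/mol = 1082.3 g.
Actual mass collected = 1082.3 g × 0.740 = 800.89 g.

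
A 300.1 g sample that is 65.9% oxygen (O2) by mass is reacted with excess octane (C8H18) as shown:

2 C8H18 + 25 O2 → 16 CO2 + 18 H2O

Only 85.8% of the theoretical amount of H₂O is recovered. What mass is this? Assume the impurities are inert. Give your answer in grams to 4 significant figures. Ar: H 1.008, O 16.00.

68.78 g

Pure O2 available = 300.1 g × 0.659 = 197.77 g.
M(O2) = 2(16.00) = 32.00 g/mol.
M(H2O) = 2(1.008) + 16.00 = 18.016 g/mol.
n(O2) = 197.77 g / 32.00 g/mol = 6.1802 mol.
From the equation the O2:H2O mole ratio is 25:18, so n(H2O) = 6.1802 × 18/25 = 4.4497 mol.
Mass of H2O = 4.4497 mol × 18.016 g/mol = 80.166 g.
Actual mass collected = 80.166 g × 0.858 = 68.783 g.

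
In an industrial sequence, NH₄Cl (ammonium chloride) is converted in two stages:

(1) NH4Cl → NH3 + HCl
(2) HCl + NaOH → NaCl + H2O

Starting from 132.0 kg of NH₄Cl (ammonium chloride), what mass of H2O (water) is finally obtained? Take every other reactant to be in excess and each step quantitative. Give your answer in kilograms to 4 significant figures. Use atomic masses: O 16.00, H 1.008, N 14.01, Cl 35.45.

M(NH4Cl) = 14.01 + 4(1.008) + 35.45 = 53.492 g/mol.
M(H2O) = 2(1.008) + 16.00 = 18.016 g/mol.
132.0 kg = 132000 g.
n(NH4Cl) = 132000 / 53.492 = 2467.7 mol.
Step 1 gives a 1:1 ratio of NH4Cl to HCl, so n(HCl) = 2467.7 mol.
In step 2 the HCl:H2O ratio is 1:1, so n(H2O) = 2467.7 mol.
Mass of H2O = 2467.7 × 18.016 = 44457 g = 44.46 kg.

44.46 kg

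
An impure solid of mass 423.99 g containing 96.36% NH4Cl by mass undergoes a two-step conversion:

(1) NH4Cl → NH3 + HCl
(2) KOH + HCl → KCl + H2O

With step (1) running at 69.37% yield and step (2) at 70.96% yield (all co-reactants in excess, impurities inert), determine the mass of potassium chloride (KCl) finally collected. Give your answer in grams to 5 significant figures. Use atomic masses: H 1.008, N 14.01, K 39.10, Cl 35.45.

280.28 g

Pure NH4Cl = 423.99 × 0.9636 = 408.557 g.
M(NH4Cl) = 14.01 + 4(1.008) + 35.45 = 53.492 g/mol.
M(KCl) = 39.10 + 35.45 = 74.55 g/mol.
n(NH4Cl) = 408.557 / 53.492 = 7.63772 mol.
Step 1 (NH4Cl:HCl = 1:1): theoretical n(HCl) = 7.63772 mol; at 69.37% yield, n(HCl) = 5.29828 mol.
Step 2 (HCl:KCl = 1:1): theoretical n(KCl) = 5.29828 mol, so theoretical mass = 5.29828 × 74.55 = 394.987 g.
At 70.96% yield, actual mass of KCl = 394.987 × 0.7096 = 280.283 g.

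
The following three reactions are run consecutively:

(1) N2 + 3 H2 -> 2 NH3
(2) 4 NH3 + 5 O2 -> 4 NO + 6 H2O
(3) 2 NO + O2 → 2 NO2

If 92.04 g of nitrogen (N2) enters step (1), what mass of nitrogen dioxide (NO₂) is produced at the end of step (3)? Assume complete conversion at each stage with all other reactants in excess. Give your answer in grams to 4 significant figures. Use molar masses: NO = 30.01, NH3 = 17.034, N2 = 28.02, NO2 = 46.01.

302.3 g

n(N2) = 92.04 / 28.02 = 3.2848 mol.
Reaction (1): N2→NH3 ratio 1:2 ⇒ n(NH3) = 6.5696 mol.
Reaction (2): NH3→NO ratio 4:4 ⇒ n(NO) = 6.5696 mol.
Reaction (3): NO→NO2 ratio 2:2 ⇒ n(NO2) = 6.5696 mol.
Mass of NO2 = 6.5696 × 46.01 = 302.27 g.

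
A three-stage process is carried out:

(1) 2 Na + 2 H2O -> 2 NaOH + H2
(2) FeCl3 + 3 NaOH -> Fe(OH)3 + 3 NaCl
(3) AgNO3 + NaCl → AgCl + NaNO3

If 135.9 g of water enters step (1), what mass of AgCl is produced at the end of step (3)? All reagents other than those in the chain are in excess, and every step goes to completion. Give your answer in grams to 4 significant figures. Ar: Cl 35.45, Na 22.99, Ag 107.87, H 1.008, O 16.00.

1081 g

M(H2O) = 2(1.008) + 16.00 = 18.016 g/mol.
M(AgCl) = 107.87 + 35.45 = 143.32 g/mol.
n(H2O) = 135.9 / 18.016 = 7.5433 mol.
Reaction (1): H2O→NaOH ratio 2:2 ⇒ n(NaOH) = 7.5433 mol.
Reaction (2): NaOH→NaCl ratio 3:3 ⇒ n(NaCl) = 7.5433 mol.
Reaction (3): NaCl→AgCl ratio 1:1 ⇒ n(AgCl) = 7.5433 mol.
Mass of AgCl = 7.5433 × 143.32 = 1081.1 g.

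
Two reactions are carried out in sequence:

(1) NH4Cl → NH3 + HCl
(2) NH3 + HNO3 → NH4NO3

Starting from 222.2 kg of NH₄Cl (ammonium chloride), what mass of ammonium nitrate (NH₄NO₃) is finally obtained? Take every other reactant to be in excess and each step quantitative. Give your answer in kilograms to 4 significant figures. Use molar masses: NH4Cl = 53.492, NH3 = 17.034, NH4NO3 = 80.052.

222.2 kg = 222200 g.
n(NH4Cl) = 222200 / 53.492 = 4153.9 mol.
Step 1 gives a 1:1 ratio of NH4Cl to NH3, so n(NH3) = 4153.9 mol.
In step 2 the NH3:NH4NO3 ratio is 1:1, so n(NH4NO3) = 4153.9 mol.
Mass of NH4NO3 = 4153.9 × 80.052 = 332530 g = 332.5 kg.

332.5 kg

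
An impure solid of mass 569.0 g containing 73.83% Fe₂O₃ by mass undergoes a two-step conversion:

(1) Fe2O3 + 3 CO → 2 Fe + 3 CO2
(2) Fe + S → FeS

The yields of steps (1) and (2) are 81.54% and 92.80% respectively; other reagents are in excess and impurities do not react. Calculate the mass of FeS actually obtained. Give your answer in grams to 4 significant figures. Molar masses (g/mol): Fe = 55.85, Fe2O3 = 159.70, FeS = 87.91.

Pure Fe2O3 = 569.0 × 0.7383 = 420.09 g.
n(Fe2O3) = 420.09 / 159.70 = 2.6305 mol.
Step 1 (Fe2O3:Fe = 1:2): theoretical n(Fe) = 5.2610 mol; at 81.54% yield, n(Fe) = 4.2898 mol.
Step 2 (Fe:FeS = 1:1): theoretical n(FeS) = 4.2898 mol, so theoretical mass = 4.2898 × 87.91 = 377.12 g.
At 92.80% yield, actual mass of FeS = 377.12 × 0.9280 = 349.97 g.

350.0 g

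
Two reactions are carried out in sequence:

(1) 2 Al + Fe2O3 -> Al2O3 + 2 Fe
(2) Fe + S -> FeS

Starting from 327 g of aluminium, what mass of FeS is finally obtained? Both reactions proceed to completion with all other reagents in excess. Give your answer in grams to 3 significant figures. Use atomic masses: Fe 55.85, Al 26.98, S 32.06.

M(Al) = 26.98 g/mol.
M(FeS) = 55.85 + 32.06 = 87.91 g/mol.
n(Al) = 327.0 / 26.98 = 12.12 mol.
Step 1 gives a 2:2 ratio of Al to Fe, so n(Fe) = 12.12 mol.
In step 2 the Fe:FeS ratio is 1:1, so n(FeS) = 12.12 mol.
Mass of FeS = 12.12 × 87.91 = 1065 g.

1070 g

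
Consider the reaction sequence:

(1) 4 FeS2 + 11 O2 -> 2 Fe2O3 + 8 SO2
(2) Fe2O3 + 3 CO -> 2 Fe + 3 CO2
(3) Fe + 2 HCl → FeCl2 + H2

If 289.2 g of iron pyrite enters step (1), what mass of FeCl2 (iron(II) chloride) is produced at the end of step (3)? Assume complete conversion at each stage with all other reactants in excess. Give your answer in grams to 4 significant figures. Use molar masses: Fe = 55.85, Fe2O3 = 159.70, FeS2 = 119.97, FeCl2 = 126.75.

305.5 g

n(FeS2) = 289.2 / 119.97 = 2.4106 mol.
Reaction (1): FeS2→Fe2O3 ratio 4:2 ⇒ n(Fe2O3) = 1.2053 mol.
Reaction (2): Fe2O3→Fe ratio 1:2 ⇒ n(Fe) = 2.4106 mol.
Reaction (3): Fe→FeCl2 ratio 1:1 ⇒ n(FeCl2) = 2.4106 mol.
Mass of FeCl2 = 2.4106 × 126.75 = 305.54 g.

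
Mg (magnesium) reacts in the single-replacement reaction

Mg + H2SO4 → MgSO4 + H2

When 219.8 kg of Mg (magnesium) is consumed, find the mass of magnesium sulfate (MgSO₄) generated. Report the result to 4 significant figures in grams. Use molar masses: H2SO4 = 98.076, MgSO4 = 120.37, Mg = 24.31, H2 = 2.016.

1088000 g

Convert: 219.8 kg = 219800 g.
n(Mg) = 219800 g / 24.31 g/mol = 9041.5 mol.
From the equation the Mg:MgSO4 mole ratio is 1:1, so n(MgSO4) = 9041.5 × 1/1 = 9041.5 mol.
Mass of MgSO4 = 9041.5 mol × 120.37 g/mol = 1.0883 × 10^6 g.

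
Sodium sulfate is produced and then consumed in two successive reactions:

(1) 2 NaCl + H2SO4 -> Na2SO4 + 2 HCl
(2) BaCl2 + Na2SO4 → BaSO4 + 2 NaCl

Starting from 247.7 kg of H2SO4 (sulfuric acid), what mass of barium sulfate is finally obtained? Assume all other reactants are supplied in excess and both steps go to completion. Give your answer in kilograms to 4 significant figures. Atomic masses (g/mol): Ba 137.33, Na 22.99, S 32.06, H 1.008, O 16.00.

M(H2SO4) = 2(1.008) + 32.06 + 4(16.00) = 98.076 g/mol.
M(BaSO4) = 137.33 + 32.06 + 4(16.00) = 233.39 g/mol.
247.7 kg = 247700 g.
n(H2SO4) = 247700 / 98.076 = 2525.6 mol.
Step 1 gives a 1:1 ratio of H2SO4 to Na2SO4, so n(Na2SO4) = 2525.6 mol.
In step 2 the Na2SO4:BaSO4 ratio is 1:1, so n(BaSO4) = 2525.6 mol.
Mass of BaSO4 = 2525.6 × 233.39 = 589450 g = 589.4 kg.

589.4 kg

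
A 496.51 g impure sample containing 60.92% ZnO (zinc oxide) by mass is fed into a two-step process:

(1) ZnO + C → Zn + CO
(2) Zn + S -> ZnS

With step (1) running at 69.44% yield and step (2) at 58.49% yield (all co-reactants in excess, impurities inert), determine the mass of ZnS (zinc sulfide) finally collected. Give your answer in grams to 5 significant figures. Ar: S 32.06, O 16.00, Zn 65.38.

147.10 g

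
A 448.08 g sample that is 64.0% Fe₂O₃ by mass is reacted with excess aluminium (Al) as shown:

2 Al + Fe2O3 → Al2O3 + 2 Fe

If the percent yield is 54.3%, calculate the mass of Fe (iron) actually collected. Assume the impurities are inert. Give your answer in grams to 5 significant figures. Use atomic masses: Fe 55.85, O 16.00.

108.91 g

Pure Fe2O3 available = 448.08 g × 0.640 = 286.771 g.
M(Fe2O3) = 2(55.85) + 3(16.00) = 159.70 g/mol.
M(Fe) = 55.85 g/mol.
n(Fe2O3) = 286.771 g / 159.70 g/mol = 1.79569 mol.
From the equation the Fe2O3:Fe mole ratio is 1:2, so n(Fe) = 1.79569 × 2/1 = 3.59137 mol.
Mass of Fe = 3.59137 mol × 55.85 g/mol = 200.578 g.
Actual mass collected = 200.578 g × 0.543 = 108.914 g.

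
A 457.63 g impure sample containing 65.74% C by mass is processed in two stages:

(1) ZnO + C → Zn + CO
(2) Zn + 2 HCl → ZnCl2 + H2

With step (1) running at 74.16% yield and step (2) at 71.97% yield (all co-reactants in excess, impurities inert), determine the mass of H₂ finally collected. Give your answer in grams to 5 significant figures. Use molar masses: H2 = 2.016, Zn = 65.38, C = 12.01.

Pure C = 457.63 × 0.6574 = 300.846 g.
n(C) = 300.846 / 12.01 = 25.0496 mol.
Step 1 (C:Zn = 1:1): theoretical n(Zn) = 25.0496 mol; at 74.16% yield, n(Zn) = 18.5768 mol.
Step 2 (Zn:H2 = 1:1): theoretical n(H2) = 18.5768 mol, so theoretical mass = 18.5768 × 2.016 = 37.4508 g.
At 71.97% yield, actual mass of H2 = 37.4508 × 0.7197 = 26.9534 g.

26.953 g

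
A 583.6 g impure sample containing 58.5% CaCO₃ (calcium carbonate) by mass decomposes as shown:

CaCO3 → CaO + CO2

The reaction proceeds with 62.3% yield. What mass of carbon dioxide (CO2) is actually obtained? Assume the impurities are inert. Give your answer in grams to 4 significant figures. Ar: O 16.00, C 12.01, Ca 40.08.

93.52 g

Pure CaCO3 available = 583.6 g × 0.585 = 341.41 g.
M(CaCO3) = 40.08 + 12.01 + 3(16.00) = 100.09 g/mol.
M(CO2) = 12.01 + 2(16.00) = 44.01 g/mol.
n(CaCO3) = 341.41 g / 100.09 g/mol = 3.4110 mol.
From the equation the CaCO3:CO2 mole ratio is 1:1, so n(CO2) = 3.4110 × 1/1 = 3.4110 mol.
Mass of CO2 = 3.4110 mol × 44.01 g/mol = 150.12 g.
Actual mass collected = 150.12 g × 0.623 = 93.523 g.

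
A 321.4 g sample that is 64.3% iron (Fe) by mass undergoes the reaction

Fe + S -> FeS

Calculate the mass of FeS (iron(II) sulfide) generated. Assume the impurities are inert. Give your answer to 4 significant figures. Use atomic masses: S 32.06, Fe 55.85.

Mass of pure Fe = 321.4 g × 0.643 = 206.66 g.
M(Fe) = 55.85 g/mol.
M(FeS) = 55.85 + 32.06 = 87.91 g/mol.
n(Fe) = 206.66 g / 55.85 g/mol = 3.7003 mol.
From the equation the Fe:FeS mole ratio is 1:1, so n(FeS) = 3.7003 × 1/1 = 3.7003 mol.
Mass of FeS = 3.7003 mol × 87.91 g/mol = 325.29 g.

325.3 g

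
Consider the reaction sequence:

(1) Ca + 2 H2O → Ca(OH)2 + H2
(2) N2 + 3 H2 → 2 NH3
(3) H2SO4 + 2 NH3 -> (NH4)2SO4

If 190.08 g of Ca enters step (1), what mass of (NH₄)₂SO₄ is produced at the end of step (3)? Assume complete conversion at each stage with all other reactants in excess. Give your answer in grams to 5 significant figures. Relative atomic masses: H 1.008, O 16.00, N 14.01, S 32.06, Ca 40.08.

208.90 g

M(Ca) = 40.08 g/mol.
M((NH4)2SO4) = 2(14.01) + 8(1.008) + 32.06 + 4(16.00) = 132.144 g/mol.
n(Ca) = 190.08 / 40.08 = 4.74251 mol.
Reaction (1): Ca→H2 ratio 1:1 ⇒ n(H2) = 4.74251 mol.
Reaction (2): H2→NH3 ratio 3:2 ⇒ n(NH3) = 3.16168 mol.
Reaction (3): NH3→(NH4)2SO4 ratio 2:1 ⇒ n((NH4)2SO4) = 1.58084 mol.
Mass of (NH4)2SO4 = 1.58084 × 132.144 = 208.898 g.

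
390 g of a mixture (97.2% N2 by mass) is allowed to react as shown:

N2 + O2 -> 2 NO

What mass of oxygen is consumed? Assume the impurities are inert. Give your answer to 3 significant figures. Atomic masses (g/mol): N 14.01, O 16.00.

Mass of pure N2 = 390 g × 0.972 = 379.1 g.
M(N2) = 2(14.01) = 28.02 g/mol.
M(O2) = 2(16.00) = 32.00 g/mol.
n(N2) = 379.1 g / 28.02 g/mol = 13.53 mol.
From the equation the N2:O2 mole ratio is 1:1, so n(O2) = 13.53 × 1/1 = 13.53 mol.
Mass of O2 = 13.53 mol × 32.00 g/mol = 432.9 g.

433 g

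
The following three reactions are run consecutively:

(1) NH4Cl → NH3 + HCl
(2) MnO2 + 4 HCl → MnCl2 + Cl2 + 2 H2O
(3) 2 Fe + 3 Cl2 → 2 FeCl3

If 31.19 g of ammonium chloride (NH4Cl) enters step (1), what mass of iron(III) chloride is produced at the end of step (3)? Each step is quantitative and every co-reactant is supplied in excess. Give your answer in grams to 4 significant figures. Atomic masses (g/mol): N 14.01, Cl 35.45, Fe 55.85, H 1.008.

15.76 g

M(NH4Cl) = 14.01 + 4(1.008) + 35.45 = 53.492 g/mol.
M(FeCl3) = 55.85 + 3(35.45) = 162.20 g/mol.
n(NH4Cl) = 31.19 / 53.492 = 0.58308 mol.
Reaction (1): NH4Cl→HCl ratio 1:1 ⇒ n(HCl) = 0.58308 mol.
Reaction (2): HCl→Cl2 ratio 4:1 ⇒ n(Cl2) = 0.14577 mol.
Reaction (3): Cl2→FeCl3 ratio 3:2 ⇒ n(FeCl3) = 0.097180 mol.
Mass of FeCl3 = 0.097180 × 162.20 = 15.763 g.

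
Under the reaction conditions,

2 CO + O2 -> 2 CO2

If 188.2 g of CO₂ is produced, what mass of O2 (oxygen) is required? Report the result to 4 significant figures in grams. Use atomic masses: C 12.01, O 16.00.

68.42 g

M(CO2) = 12.01 + 2(16.00) = 44.01 g/mol.
M(O2) = 2(16.00) = 32.00 g/mol.
n(CO2) = 188.20 g / 44.01 g/mol = 4.2763 mol.
From the equation the CO2:O2 mole ratio is 2:1, so n(O2) = 4.2763 × 1/2 = 2.1382 mol.
Mass of O2 = 2.1382 mol × 32.00 g/mol = 68.421 g.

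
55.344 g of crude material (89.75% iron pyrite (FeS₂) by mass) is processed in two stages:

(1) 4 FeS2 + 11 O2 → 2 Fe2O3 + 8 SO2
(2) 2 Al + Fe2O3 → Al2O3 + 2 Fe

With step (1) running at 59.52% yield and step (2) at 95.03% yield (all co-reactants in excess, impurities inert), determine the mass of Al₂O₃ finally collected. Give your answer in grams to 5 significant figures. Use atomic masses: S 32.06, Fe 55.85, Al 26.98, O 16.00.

Pure FeS2 = 55.344 × 0.8975 = 49.6712 g.
M(FeS2) = 55.85 + 2(32.06) = 119.97 g/mol.
M(Al2O3) = 2(26.98) + 3(16.00) = 101.96 g/mol.
n(FeS2) = 49.6712 / 119.97 = 0.414031 mol.
Step 1 (FeS2:Fe2O3 = 4:2): theoretical n(Fe2O3) = 0.207015 mol; at 59.52% yield, n(Fe2O3) = 0.123215 mol.
Step 2 (Fe2O3:Al2O3 = 1:1): theoretical n(Al2O3) = 0.123215 mol, so theoretical mass = 0.123215 × 101.96 = 12.5631 g.
At 95.03% yield, actual mass of Al2O3 = 12.5631 × 0.9503 = 11.9387 g.

11.939 g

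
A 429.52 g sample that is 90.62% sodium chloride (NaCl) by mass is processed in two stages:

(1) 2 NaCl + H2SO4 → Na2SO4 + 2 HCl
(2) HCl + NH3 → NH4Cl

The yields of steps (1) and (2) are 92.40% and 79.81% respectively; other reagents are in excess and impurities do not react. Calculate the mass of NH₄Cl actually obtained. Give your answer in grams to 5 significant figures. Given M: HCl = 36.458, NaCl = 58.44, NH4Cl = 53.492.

262.73 g

Pure NaCl = 429.52 × 0.9062 = 389.231 g.
n(NaCl) = 389.231 / 58.44 = 6.66035 mol.
Step 1 (NaCl:HCl = 2:2): theoretical n(HCl) = 6.66035 mol; at 92.40% yield, n(HCl) = 6.15417 mol.
Step 2 (HCl:NH4Cl = 1:1): theoretical n(NH4Cl) = 6.15417 mol, so theoretical mass = 6.15417 × 53.492 = 329.199 g.
At 79.81% yield, actual mass of NH4Cl = 329.199 × 0.7981 = 262.733 g.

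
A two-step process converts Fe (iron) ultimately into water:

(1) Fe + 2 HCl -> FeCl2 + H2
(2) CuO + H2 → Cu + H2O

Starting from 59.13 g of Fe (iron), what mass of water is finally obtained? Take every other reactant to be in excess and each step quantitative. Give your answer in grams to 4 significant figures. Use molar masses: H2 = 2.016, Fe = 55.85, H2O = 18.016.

n(Fe) = 59.130 / 55.85 = 1.0587 mol.
Step 1 gives a 1:1 ratio of Fe to H2, so n(H2) = 1.0587 mol.
In step 2 the H2:H2O ratio is 1:1, so n(H2O) = 1.0587 mol.
Mass of H2O = 1.0587 × 18.016 = 19.074 g.

19.07 g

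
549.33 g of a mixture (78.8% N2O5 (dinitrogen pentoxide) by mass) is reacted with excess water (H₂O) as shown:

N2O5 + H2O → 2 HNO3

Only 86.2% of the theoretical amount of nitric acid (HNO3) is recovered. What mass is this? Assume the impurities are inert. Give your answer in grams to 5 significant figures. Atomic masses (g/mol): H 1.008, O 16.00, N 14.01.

Pure N2O5 available = 549.33 g × 0.788 = 432.872 g.
M(N2O5) = 2(14.01) + 5(16.00) = 108.02 g/mol.
M(HNO3) = 1.008 + 14.01 + 3(16.00) = 63.018 g/mol.
n(N2O5) = 432.872 g / 108.02 g/mol = 4.00733 mol.
From the equation the N2O5:HNO3 mole ratio is 1:2, so n(HNO3) = 4.00733 × 2/1 = 8.01466 mol.
Mass of HNO3 = 8.01466 mol × 63.018 g/mol = 505.068 g.
Actual mass collected = 505.068 g × 0.862 = 435.369 g.

435.37 g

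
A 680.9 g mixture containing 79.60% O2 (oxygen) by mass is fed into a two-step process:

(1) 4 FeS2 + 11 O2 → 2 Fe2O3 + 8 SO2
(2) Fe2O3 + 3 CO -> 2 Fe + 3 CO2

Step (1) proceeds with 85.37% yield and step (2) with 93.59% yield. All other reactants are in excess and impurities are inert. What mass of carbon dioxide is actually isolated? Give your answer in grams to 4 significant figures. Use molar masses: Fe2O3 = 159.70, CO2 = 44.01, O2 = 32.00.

324.9 g

Pure O2 = 680.9 × 0.7960 = 542.00 g.
n(O2) = 542.00 / 32.00 = 16.937 mol.
Step 1 (O2:Fe2O3 = 11:2): theoretical n(Fe2O3) = 3.0795 mol; at 85.37% yield, n(Fe2O3) = 2.6290 mol.
Step 2 (Fe2O3:CO2 = 1:3): theoretical n(CO2) = 7.8870 mol, so theoretical mass = 7.8870 × 44.01 = 347.11 g.
At 93.59% yield, actual mass of CO2 = 347.11 × 0.9359 = 324.86 g.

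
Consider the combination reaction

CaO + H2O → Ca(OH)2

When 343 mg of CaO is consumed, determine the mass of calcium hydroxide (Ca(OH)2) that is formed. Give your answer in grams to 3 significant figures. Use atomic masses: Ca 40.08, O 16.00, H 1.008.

0.453 g

M(CaO) = 40.08 + 16.00 = 56.08 g/mol.
M(Ca(OH)2) = 40.08 + 2(16.00) + 2(1.008) = 74.096 g/mol.
Convert: 343 mg = 0.3430 g.
n(CaO) = 0.3430 g / 56.08 g/mol = 0.006116 mol.
From the equation the CaO:Ca(OH)2 mole ratio is 1:1, so n(Ca(OH)2) = 0.006116 × 1/1 = 0.006116 mol.
Mass of Ca(OH)2 = 0.006116 mol × 74.096 g/mol = 0.4532 g.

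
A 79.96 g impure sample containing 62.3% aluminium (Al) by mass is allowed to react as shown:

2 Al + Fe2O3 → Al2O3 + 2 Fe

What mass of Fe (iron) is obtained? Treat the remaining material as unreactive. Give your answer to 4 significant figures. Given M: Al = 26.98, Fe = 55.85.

103.1 g

Mass of pure Al = 79.96 g × 0.623 = 49.815 g.
n(Al) = 49.815 g / 26.98 g/mol = 1.8464 mol.
From the equation the Al:Fe mole ratio is 2:2, so n(Fe) = 1.8464 × 2/2 = 1.8464 mol.
Mass of Fe = 1.8464 mol × 55.85 g/mol = 103.12 g.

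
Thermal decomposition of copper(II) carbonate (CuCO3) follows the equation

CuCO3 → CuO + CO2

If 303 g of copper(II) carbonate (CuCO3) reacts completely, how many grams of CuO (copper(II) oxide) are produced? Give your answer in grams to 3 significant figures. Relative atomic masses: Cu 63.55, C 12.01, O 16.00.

195 g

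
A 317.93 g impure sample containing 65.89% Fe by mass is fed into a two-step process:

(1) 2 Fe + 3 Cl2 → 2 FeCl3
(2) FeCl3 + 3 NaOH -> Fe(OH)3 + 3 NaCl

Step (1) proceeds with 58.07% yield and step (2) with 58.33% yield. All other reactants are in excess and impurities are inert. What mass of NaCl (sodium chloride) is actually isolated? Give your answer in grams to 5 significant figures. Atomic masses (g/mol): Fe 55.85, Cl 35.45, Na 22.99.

222.74 g

Pure Fe = 317.93 × 0.6589 = 209.484 g.
M(Fe) = 55.85 g/mol.
M(NaCl) = 22.99 + 35.45 = 58.44 g/mol.
n(Fe) = 209.484 / 55.85 = 3.75083 mol.
Step 1 (Fe:FeCl3 = 2:2): theoretical n(FeCl3) = 3.75083 mol; at 58.07% yield, n(FeCl3) = 2.17811 mol.
Step 2 (FeCl3:NaCl = 1:3): theoretical n(NaCl) = 6.53433 mol, so theoretical mass = 6.53433 × 58.44 = 381.866 g.
At 58.33% yield, actual mass of NaCl = 381.866 × 0.5833 = 222.743 g.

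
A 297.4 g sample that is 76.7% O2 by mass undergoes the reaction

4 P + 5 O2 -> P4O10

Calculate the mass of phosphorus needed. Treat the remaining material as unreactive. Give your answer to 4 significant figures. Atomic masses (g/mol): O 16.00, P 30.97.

Mass of pure O2 = 297.4 g × 0.767 = 228.11 g.
M(O2) = 2(16.00) = 32.00 g/mol.
M(P) = 30.97 g/mol.
n(O2) = 228.11 g / 32.00 g/mol = 7.1283 mol.
From the equation the O2:P mole ratio is 5:4, so n(P) = 7.1283 × 4/5 = 5.7026 mol.
Mass of P = 5.7026 mol × 30.97 g/mol = 176.61 g.

176.6 g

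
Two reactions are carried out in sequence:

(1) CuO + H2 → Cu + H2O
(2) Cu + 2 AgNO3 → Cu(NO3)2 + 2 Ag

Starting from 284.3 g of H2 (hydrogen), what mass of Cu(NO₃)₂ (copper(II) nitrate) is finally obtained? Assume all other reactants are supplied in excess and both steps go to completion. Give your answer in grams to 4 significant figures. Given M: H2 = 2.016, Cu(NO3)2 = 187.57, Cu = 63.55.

n(H2) = 284.30 / 2.016 = 141.02 mol.
Step 1 gives a 1:1 ratio of H2 to Cu, so n(Cu) = 141.02 mol.
In step 2 the Cu:Cu(NO3)2 ratio is 1:1, so n(Cu(NO3)2) = 141.02 mol.
Mass of Cu(NO3)2 = 141.02 × 187.57 = 26451 g.

26450 g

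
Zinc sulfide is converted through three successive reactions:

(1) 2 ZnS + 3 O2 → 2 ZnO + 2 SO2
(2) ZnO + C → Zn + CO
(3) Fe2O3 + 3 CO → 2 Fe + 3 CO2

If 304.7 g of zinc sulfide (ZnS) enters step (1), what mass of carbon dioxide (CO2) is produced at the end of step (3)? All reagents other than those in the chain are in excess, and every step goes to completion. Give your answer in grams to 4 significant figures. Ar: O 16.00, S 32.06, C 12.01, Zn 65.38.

137.6 g

M(ZnS) = 65.38 + 32.06 = 97.44 g/mol.
M(CO2) = 12.01 + 2(16.00) = 44.01 g/mol.
n(ZnS) = 304.7 / 97.44 = 3.1271 mol.
Reaction (1): ZnS→ZnO ratio 2:2 ⇒ n(ZnO) = 3.1271 mol.
Reaction (2): ZnO→CO ratio 1:1 ⇒ n(CO) = 3.1271 mol.
Reaction (3): CO→CO2 ratio 3:3 ⇒ n(CO2) = 3.1271 mol.
Mass of CO2 = 3.1271 × 44.01 = 137.62 g.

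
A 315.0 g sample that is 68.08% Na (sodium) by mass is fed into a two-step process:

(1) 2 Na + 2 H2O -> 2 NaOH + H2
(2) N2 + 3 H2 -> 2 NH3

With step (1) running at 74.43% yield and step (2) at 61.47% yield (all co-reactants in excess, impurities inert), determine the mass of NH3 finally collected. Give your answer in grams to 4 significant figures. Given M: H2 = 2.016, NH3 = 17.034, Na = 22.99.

24.23 g

Pure Na = 315.0 × 0.6808 = 214.45 g.
n(Na) = 214.45 / 22.99 = 9.3281 mol.
Step 1 (Na:H2 = 2:1): theoretical n(H2) = 4.6640 mol; at 74.43% yield, n(H2) = 3.4714 mol.
Step 2 (H2:NH3 = 3:2): theoretical n(NH3) = 2.3143 mol, so theoretical mass = 2.3143 × 17.034 = 39.422 g.
At 61.47% yield, actual mass of NH3 = 39.422 × 0.6147 = 24.232 g.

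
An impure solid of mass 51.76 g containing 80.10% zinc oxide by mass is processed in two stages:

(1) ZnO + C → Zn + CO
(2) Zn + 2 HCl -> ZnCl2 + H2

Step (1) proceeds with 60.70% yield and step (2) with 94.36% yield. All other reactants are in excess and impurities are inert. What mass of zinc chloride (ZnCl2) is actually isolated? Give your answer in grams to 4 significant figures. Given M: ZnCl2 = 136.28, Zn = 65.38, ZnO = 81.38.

Pure ZnO = 51.76 × 0.8010 = 41.460 g.
n(ZnO) = 41.460 / 81.38 = 0.50946 mol.
Step 1 (ZnO:Zn = 1:1): theoretical n(Zn) = 0.50946 mol; at 60.70% yield, n(Zn) = 0.30924 mol.
Step 2 (Zn:ZnCl2 = 1:1): theoretical n(ZnCl2) = 0.30924 mol, so theoretical mass = 0.30924 × 136.28 = 42.143 g.
At 94.36% yield, actual mass of ZnCl2 = 42.143 × 0.9436 = 39.767 g.

39.77 g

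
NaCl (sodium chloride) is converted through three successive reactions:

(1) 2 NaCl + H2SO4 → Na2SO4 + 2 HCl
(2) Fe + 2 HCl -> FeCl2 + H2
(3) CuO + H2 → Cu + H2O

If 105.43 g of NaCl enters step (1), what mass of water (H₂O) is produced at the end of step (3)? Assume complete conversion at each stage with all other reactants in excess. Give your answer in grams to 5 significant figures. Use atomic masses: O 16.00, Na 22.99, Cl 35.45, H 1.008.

16.251 g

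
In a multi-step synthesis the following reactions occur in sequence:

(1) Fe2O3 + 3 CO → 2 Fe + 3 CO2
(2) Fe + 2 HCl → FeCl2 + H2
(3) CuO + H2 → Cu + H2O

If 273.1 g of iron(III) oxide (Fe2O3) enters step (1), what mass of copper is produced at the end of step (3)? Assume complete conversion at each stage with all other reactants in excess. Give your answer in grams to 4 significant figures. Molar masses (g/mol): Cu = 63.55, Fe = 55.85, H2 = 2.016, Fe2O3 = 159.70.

217.4 g

n(Fe2O3) = 273.1 / 159.70 = 1.7101 mol.
Reaction (1): Fe2O3→Fe ratio 1:2 ⇒ n(Fe) = 3.4202 mol.
Reaction (2): Fe→H2 ratio 1:1 ⇒ n(H2) = 3.4202 mol.
Reaction (3): H2→Cu ratio 1:1 ⇒ n(Cu) = 3.4202 mol.
Mass of Cu = 3.4202 × 63.55 = 217.35 g.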